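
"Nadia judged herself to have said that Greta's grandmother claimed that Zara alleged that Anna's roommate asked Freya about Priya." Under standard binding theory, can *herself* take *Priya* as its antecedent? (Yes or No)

No

*herself* is a reflexive; Principle A requires it to be bound within its binding domain — the matrix clause.
— Priya: second object of the clause headed by 'asked'; does not c-command the reflexive — cannot bind it (Principle A).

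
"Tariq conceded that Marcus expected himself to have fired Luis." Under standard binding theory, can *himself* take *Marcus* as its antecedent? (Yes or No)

*himself* is a reflexive; Principle A requires it to be bound within its binding domain — the clause headed by 'expected'.
— Marcus: subject of the clause headed by 'expected'; c-commands the reflexive within its binding domain — allowed (Principle A).

Yes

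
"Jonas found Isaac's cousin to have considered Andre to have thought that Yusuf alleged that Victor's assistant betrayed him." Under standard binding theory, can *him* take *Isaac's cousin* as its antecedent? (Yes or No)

Yes

*him* is a pronoun; Principle B requires it to be free in its binding domain — the clause headed by 'betrayed'.
— Isaac's cousin: subject of the clause headed by 'considered'; c-commands the pronoun but lies outside its binding domain — allowed.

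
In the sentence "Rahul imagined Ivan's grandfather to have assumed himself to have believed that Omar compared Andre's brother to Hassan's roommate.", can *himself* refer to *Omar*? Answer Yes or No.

*himself* is a reflexive; Principle A requires it to be bound within its binding domain — the clause headed by 'assumed'.
— Omar: subject of the clause headed by 'compared'; does not c-command the reflexive — cannot bind it (Principle A).

No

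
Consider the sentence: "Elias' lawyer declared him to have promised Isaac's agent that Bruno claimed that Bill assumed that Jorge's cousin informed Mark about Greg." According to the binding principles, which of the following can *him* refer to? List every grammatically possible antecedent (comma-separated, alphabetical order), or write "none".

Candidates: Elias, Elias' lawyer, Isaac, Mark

*him* is a pronoun; Principle B requires it to be free in its binding domain — the matrix clause.
— Elias: possessor inside the subject DP of the matrix clause; does not c-command the pronoun — Principle B does not apply; allowed.
— Elias' lawyer: subject of the matrix clause; c-commands the pronoun within its binding domain — blocked (Principle B).
— Isaac: possessor inside the object DP of the clause headed by 'promised'; is c-commanded by the pronoun; coreference would bind this R-expression — blocked (Principle C).
— Mark: object of the clause headed by 'informed'; is c-commanded by the pronoun; coreference would bind this R-expression — blocked (Principle C).

Elias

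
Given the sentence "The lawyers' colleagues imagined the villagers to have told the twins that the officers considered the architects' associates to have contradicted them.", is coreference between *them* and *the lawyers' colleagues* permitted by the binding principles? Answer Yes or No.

*them* is a pronoun; Principle B requires it to be free in its binding domain — the clause headed by 'contradicted'.
— the lawyers' colleagues: subject of the matrix clause; c-commands the pronoun but lies outside its binding domain — allowed.

Yes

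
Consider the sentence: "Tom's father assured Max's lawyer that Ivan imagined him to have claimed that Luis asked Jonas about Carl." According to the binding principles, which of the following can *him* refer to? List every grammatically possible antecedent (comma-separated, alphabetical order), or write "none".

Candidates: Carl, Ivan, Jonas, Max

Max

*him* is a pronoun; Principle B requires it to be free in its binding domain — the clause headed by 'imagined'.
— Carl: second object of the clause headed by 'asked'; is c-commanded by the pronoun; coreference would bind this R-expression — blocked (Principle C).
— Ivan: subject of the clause headed by 'imagined'; c-commands the pronoun within its binding domain — blocked (Principle B).
— Jonas: object of the clause headed by 'asked'; is c-commanded by the pronoun; coreference would bind this R-expression — blocked (Principle C).
— Max: possessor inside the object DP of the matrix clause; does not c-command the pronoun — Principle B does not apply; allowed.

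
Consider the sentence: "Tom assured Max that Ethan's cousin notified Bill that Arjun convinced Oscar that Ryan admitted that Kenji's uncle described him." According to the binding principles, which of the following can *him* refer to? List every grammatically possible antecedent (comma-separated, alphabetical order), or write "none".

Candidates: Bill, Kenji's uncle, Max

Bill, Max

*him* is a pronoun; Principle B requires it to be free in its binding domain — the clause headed by 'described'.
— Bill: object of the clause headed by 'notified'; c-commands the pronoun but lies outside its binding domain — allowed.
— Kenji's uncle: subject of the clause headed by 'described'; c-commands the pronoun within its binding domain — blocked (Principle B).
— Max: object of the matrix clause; c-commands the pronoun but lies outside its binding domain — allowed.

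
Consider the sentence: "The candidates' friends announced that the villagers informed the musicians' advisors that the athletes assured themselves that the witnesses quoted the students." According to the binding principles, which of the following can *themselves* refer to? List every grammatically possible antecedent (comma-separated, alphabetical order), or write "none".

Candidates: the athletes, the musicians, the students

the athletes

*themselves* is a reflexive; Principle A requires it to be bound within its binding domain — the clause headed by 'assured'.
— the athletes: subject of the clause headed by 'assured'; c-commands the reflexive within its binding domain — allowed (Principle A).
— the musicians: possessor inside the object DP of the clause headed by 'informed'; does not c-command the reflexive — cannot bind it (Principle A).
— the students: object of the clause headed by 'quoted'; does not c-command the reflexive — cannot bind it (Principle A).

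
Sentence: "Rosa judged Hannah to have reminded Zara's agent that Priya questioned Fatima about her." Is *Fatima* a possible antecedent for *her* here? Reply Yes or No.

*her* is a pronoun; Principle B requires it to be free in its binding domain — the clause headed by 'questioned'.
— Fatima: object of the clause headed by 'questioned'; c-commands the pronoun within its binding domain — blocked (Principle B).

No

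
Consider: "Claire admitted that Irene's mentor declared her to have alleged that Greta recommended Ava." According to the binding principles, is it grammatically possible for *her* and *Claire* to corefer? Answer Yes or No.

*her* is a pronoun; Principle B requires it to be free in its binding domain — the clause headed by 'declared'.
— Claire: subject of the matrix clause; c-commands the pronoun but lies outside its binding domain — allowed.

Yes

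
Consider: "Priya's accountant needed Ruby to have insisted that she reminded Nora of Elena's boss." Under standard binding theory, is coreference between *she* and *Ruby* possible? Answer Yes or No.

*Ruby* is an R-expression; Principle C requires it to be free (not bound by any c-commanding expression).
— she: subject of the clause headed by 'reminded'; the pronoun does not c-command the R-expression — coreference allowed.

Yes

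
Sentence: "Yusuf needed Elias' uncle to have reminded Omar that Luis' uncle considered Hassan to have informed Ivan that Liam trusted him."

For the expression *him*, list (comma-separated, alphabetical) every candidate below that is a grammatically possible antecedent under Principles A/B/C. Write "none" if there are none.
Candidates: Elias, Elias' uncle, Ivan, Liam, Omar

Elias, Elias' uncle, Ivan, Omar

*him* is a pronoun; Principle B requires it to be free in its binding domain — the clause headed by 'trusted'.
— Elias: possessor inside the subject DP of the clause headed by 'reminded'; does not c-command the pronoun — Principle B does not apply; allowed.
— Elias' uncle: subject of the clause headed by 'reminded'; c-commands the pronoun but lies outside its binding domain — allowed.
— Ivan: object of the clause headed by 'informed'; c-commands the pronoun but lies outside its binding domain — allowed.
— Liam: subject of the clause headed by 'trusted'; c-commands the pronoun within its binding domain — blocked (Principle B).
— Omar: object of the clause headed by 'reminded'; c-commands the pronoun but lies outside its binding domain — allowed.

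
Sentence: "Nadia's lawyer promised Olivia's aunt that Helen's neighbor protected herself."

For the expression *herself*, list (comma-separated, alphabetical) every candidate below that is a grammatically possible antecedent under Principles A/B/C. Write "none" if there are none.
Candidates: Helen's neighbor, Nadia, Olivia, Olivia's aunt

*herself* is a reflexive; Principle A requires it to be bound within its binding domain — the clause headed by 'protected'.
— Helen's neighbor: subject of the clause headed by 'protected'; c-commands the reflexive within its binding domain — allowed (Principle A).
— Nadia: possessor inside the subject DP of the matrix clause; does not c-command the reflexive — cannot bind it (Principle A).
— Olivia: possessor inside the object DP of the matrix clause; does not c-command the reflexive — cannot bind it (Principle A).
— Olivia's aunt: object of the matrix clause; c-commands the reflexive but lies outside its binding domain — cannot bind it (Principle A).

Helen's neighbor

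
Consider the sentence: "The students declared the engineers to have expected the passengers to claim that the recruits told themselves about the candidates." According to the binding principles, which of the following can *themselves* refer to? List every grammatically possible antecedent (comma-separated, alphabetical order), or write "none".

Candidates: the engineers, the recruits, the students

the recruits

*themselves* is a reflexive; Principle A requires it to be bound within its binding domain — the clause headed by 'told'.
— the engineers: subject of the clause headed by 'expected'; c-commands the reflexive but lies outside its binding domain — cannot bind it (Principle A).
— the recruits: subject of the clause headed by 'told'; c-commands the reflexive within its binding domain — allowed (Principle A).
— the students: subject of the matrix clause; c-commands the reflexive but lies outside its binding domain — cannot bind it (Principle A).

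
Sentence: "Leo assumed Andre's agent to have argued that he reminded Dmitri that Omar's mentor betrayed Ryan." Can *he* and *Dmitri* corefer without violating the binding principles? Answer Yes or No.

*Dmitri* is an R-expression; Principle C requires it to be free (not bound by any c-commanding expression).
— he: subject of the clause headed by 'reminded'; the pronoun c-commands the R-expression — coreference blocked (Principle C).

No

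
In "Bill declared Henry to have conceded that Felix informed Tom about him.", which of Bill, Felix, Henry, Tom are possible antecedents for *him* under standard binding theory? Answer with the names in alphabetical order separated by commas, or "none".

Bill, Henry

*him* is a pronoun; Principle B requires it to be free in its binding domain — the clause headed by 'informed'.
— Bill: subject of the matrix clause; c-commands the pronoun but lies outside its binding domain — allowed.
— Felix: subject of the clause headed by 'informed'; c-commands the pronoun within its binding domain — blocked (Principle B).
— Henry: subject of the clause headed by 'conceded'; c-commands the pronoun but lies outside its binding domain — allowed.
— Tom: object of the clause headed by 'informed'; c-commands the pronoun within its binding domain — blocked (Principle B).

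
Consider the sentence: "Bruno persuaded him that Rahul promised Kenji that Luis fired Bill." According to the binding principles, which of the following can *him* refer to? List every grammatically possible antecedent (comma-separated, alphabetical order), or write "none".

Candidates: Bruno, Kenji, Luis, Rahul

none

*him* is a pronoun; Principle B requires it to be free in its binding domain — the matrix clause.
— Bruno: subject of the matrix clause; c-commands the pronoun within its binding domain — blocked (Principle B).
— Kenji: object of the clause headed by 'promised'; is c-commanded by the pronoun; coreference would bind this R-expression — blocked (Principle C).
— Luis: subject of the clause headed by 'fired'; is c-commanded by the pronoun; coreference would bind this R-expression — blocked (Principle C).
— Rahul: subject of the clause headed by 'promised'; is c-commanded by the pronoun; coreference would bind this R-expression — blocked (Principle C).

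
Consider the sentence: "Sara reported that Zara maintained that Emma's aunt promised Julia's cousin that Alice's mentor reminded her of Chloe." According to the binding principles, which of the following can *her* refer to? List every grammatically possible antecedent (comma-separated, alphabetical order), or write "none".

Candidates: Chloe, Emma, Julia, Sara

Emma, Julia, Sara

*her* is a pronoun; Principle B requires it to be free in its binding domain — the clause headed by 'reminded'.
— Chloe: second object of the clause headed by 'reminded'; is c-commanded by the pronoun; coreference would bind this R-expression — blocked (Principle C).
— Emma: possessor inside the subject DP of the clause headed by 'promised'; does not c-command the pronoun — Principle B does not apply; allowed.
— Julia: possessor inside the object DP of the clause headed by 'promised'; does not c-command the pronoun — Principle B does not apply; allowed.
— Sara: subject of the matrix clause; c-commands the pronoun but lies outside its binding domain — allowed.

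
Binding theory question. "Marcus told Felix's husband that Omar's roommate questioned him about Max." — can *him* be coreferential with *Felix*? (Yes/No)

Yes

*him* is a pronoun; Principle B requires it to be free in its binding domain — the clause headed by 'questioned'.
— Felix: possessor inside the object DP of the matrix clause; does not c-command the pronoun — Principle B does not apply; allowed.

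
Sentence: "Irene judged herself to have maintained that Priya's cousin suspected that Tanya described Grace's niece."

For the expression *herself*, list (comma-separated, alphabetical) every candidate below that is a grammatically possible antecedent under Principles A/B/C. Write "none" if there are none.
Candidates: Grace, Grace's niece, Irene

*herself* is a reflexive; Principle A requires it to be bound within its binding domain — the matrix clause.
— Grace: possessor inside the object DP of the clause headed by 'described'; does not c-command the reflexive — cannot bind it (Principle A).
— Grace's niece: object of the clause headed by 'described'; does not c-command the reflexive — cannot bind it (Principle A).
— Irene: subject of the matrix clause; c-commands the reflexive within its binding domain — allowed (Principle A).

Irene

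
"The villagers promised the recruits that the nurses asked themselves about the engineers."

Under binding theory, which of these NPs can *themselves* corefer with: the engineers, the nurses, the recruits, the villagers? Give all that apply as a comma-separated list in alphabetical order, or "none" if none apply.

the nurses

*themselves* is a reflexive; Principle A requires it to be bound within its binding domain — the clause headed by 'asked'.
— the engineers: second object of the clause headed by 'asked'; does not c-command the reflexive — cannot bind it (Principle A).
— the nurses: subject of the clause headed by 'asked'; c-commands the reflexive within its binding domain — allowed (Principle A).
— the recruits: object of the matrix clause; c-commands the reflexive but lies outside its binding domain — cannot bind it (Principle A).
— the villagers: subject of the matrix clause; c-commands the reflexive but lies outside its binding domain — cannot bind it (Principle A).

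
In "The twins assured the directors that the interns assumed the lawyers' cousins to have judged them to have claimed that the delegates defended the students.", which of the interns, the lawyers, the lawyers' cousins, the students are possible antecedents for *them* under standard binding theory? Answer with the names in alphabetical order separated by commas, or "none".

*them* is a pronoun; Principle B requires it to be free in its binding domain — the clause headed by 'judged'.
— the interns: subject of the clause headed by 'assumed'; c-commands the pronoun but lies outside its binding domain — allowed.
— the lawyers: possessor inside the subject DP of the clause headed by 'judged'; does not c-command the pronoun — Principle B does not apply; allowed.
— the lawyers' cousins: subject of the clause headed by 'judged'; c-commands the pronoun within its binding domain — blocked (Principle B).
— the students: object of the clause headed by 'defended'; is c-commanded by the pronoun; coreference would bind this R-expression — blocked (Principle C).

the interns, the lawyers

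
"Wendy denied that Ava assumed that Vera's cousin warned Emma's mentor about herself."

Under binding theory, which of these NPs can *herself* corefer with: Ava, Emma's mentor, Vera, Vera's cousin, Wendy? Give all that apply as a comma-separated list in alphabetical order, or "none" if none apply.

*herself* is a reflexive; Principle A requires it to be bound within its binding domain — the clause headed by 'warned'.
— Ava: subject of the clause headed by 'assumed'; c-commands the reflexive but lies outside its binding domain — cannot bind it (Principle A).
— Emma's mentor: object of the clause headed by 'warned'; c-commands the reflexive within its binding domain — allowed (Principle A).
— Vera: possessor inside the subject DP of the clause headed by 'warned'; does not c-command the reflexive — cannot bind it (Principle A).
— Vera's cousin: subject of the clause headed by 'warned'; c-commands the reflexive within its binding domain — allowed (Principle A).
— Wendy: subject of the matrix clause; c-commands the reflexive but lies outside its binding domain — cannot bind it (Principle A).

Emma's mentor, Vera's cousin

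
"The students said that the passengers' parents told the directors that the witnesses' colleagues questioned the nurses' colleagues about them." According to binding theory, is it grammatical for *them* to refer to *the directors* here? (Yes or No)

Yes

*the directors* is an R-expression; Principle C requires it to be free (not bound by any c-commanding expression).
— them: second object of the clause headed by 'questioned'; the pronoun does not c-command the R-expression — coreference allowed.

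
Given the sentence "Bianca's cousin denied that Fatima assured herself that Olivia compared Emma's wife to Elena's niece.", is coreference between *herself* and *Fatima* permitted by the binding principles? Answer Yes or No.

*herself* is a reflexive; Principle A requires it to be bound within its binding domain — the clause headed by 'assured'.
— Fatima: subject of the clause headed by 'assured'; c-commands the reflexive within its binding domain — allowed (Principle A).

Yes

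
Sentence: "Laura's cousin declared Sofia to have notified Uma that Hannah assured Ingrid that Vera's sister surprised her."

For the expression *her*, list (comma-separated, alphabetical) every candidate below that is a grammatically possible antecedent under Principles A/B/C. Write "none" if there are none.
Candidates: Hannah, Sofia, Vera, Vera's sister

*her* is a pronoun; Principle B requires it to be free in its binding domain — the clause headed by 'surprised'.
— Hannah: subject of the clause headed by 'assured'; c-commands the pronoun but lies outside its binding domain — allowed.
— Sofia: subject of the clause headed by 'notified'; c-commands the pronoun but lies outside its binding domain — allowed.
— Vera: possessor inside the subject DP of the clause headed by 'surprised'; does not c-command the pronoun — Principle B does not apply; allowed.
— Vera's sister: subject of the clause headed by 'surprised'; c-commands the pronoun within its binding domain — blocked (Principle B).

Hannah, Sofia, Vera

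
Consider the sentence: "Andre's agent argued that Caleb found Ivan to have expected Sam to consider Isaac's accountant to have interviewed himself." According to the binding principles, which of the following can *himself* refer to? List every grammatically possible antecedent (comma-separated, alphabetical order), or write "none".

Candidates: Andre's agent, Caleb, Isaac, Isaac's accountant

Isaac's accountant

*himself* is a reflexive; Principle A requires it to be bound within its binding domain — the clause headed by 'interviewed'.
— Andre's agent: subject of the matrix clause; c-commands the reflexive but lies outside its binding domain — cannot bind it (Principle A).
— Caleb: subject of the clause headed by 'found'; c-commands the reflexive but lies outside its binding domain — cannot bind it (Principle A).
— Isaac: possessor inside the subject DP of the clause headed by 'interviewed'; does not c-command the reflexive — cannot bind it (Principle A).
— Isaac's accountant: subject of the clause headed by 'interviewed'; c-commands the reflexive within its binding domain — allowed (Principle A).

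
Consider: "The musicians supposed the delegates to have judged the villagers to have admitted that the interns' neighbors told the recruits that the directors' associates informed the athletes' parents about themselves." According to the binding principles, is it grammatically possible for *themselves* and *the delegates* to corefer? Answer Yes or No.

*themselves* is a reflexive; Principle A requires it to be bound within its binding domain — the clause headed by 'informed'.
— the delegates: subject of the clause headed by 'judged'; c-commands the reflexive but lies outside its binding domain — cannot bind it (Principle A).

No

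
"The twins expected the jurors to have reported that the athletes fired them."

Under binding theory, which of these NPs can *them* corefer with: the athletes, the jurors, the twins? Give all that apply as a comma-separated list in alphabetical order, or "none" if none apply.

the jurors, the twins

*them* is a pronoun; Principle B requires it to be free in its binding domain — the clause headed by 'fired'.
— the athletes: subject of the clause headed by 'fired'; c-commands the pronoun within its binding domain — blocked (Principle B).
— the jurors: subject of the clause headed by 'reported'; c-commands the pronoun but lies outside its binding domain — allowed.
— the twins: subject of the matrix clause; c-commands the pronoun but lies outside its binding domain — allowed.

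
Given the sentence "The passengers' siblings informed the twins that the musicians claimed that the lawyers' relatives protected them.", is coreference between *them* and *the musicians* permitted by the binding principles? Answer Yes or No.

*them* is a pronoun; Principle B requires it to be free in its binding domain — the clause headed by 'protected'.
— the musicians: subject of the clause headed by 'claimed'; c-commands the pronoun but lies outside its binding domain — allowed.

Yes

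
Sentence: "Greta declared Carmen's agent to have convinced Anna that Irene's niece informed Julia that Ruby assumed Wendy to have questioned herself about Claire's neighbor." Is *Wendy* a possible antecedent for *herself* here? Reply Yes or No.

*herself* is a reflexive; Principle A requires it to be bound within its binding domain — the clause headed by 'questioned'.
— Wendy: subject of the clause headed by 'questioned'; c-commands the reflexive within its binding domain — allowed (Principle A).

Yes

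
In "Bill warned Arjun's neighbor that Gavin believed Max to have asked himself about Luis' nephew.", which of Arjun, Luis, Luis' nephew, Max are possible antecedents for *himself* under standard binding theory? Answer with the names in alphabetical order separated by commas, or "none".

*himself* is a reflexive; Principle A requires it to be bound within its binding domain — the clause headed by 'asked'.
— Arjun: possessor inside the object DP of the matrix clause; does not c-command the reflexive — cannot bind it (Principle A).
— Luis: possessor inside the second object DP of the clause headed by 'asked'; does not c-command the reflexive — cannot bind it (Principle A).
— Luis' nephew: second object of the clause headed by 'asked'; does not c-command the reflexive — cannot bind it (Principle A).
— Max: subject of the clause headed by 'asked'; c-commands the reflexive within its binding domain — allowed (Principle A).

Max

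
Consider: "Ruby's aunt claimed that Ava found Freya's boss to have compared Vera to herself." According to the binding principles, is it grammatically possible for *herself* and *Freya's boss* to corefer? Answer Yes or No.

Yes

*herself* is a reflexive; Principle A requires it to be bound within its binding domain — the clause headed by 'compared'.
— Freya's boss: subject of the clause headed by 'compared'; c-commands the reflexive within its binding domain — allowed (Principle A).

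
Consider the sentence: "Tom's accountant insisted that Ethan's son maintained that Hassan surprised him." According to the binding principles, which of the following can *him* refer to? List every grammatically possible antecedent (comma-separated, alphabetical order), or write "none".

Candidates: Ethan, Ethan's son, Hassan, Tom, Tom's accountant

*him* is a pronoun; Principle B requires it to be free in its binding domain — the clause headed by 'surprised'.
— Ethan: possessor inside the subject DP of the clause headed by 'maintained'; does not c-command the pronoun — Principle B does not apply; allowed.
— Ethan's son: subject of the clause headed by 'maintained'; c-commands the pronoun but lies outside its binding domain — allowed.
— Hassan: subject of the clause headed by 'surprised'; c-commands the pronoun within its binding domain — blocked (Principle B).
— Tom: possessor inside the subject DP of the matrix clause; does not c-command the pronoun — Principle B does not apply; allowed.
— Tom's accountant: subject of the matrix clause; c-commands the pronoun but lies outside its binding domain — allowed.

Ethan, Ethan's son, Tom, Tom's accountant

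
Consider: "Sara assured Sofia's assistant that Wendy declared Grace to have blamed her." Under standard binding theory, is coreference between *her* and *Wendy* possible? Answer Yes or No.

*Wendy* is an R-expression; Principle C requires it to be free (not bound by any c-commanding expression).
— her: object of the clause headed by 'blamed'; the pronoun does not c-command the R-expression — coreference allowed.

Yes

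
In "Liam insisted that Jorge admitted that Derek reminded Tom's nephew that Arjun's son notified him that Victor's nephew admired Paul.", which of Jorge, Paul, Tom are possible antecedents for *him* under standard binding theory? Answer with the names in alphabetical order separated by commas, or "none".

Jorge, Tom

*him* is a pronoun; Principle B requires it to be free in its binding domain — the clause headed by 'notified'.
— Jorge: subject of the clause headed by 'admitted'; c-commands the pronoun but lies outside its binding domain — allowed.
— Paul: object of the clause headed by 'admired'; is c-commanded by the pronoun; coreference would bind this R-expression — blocked (Principle C).
— Tom: possessor inside the object DP of the clause headed by 'reminded'; does not c-command the pronoun — Principle B does not apply; allowed.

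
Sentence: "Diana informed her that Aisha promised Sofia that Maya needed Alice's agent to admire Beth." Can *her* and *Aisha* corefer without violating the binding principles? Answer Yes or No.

*Aisha* is an R-expression; Principle C requires it to be free (not bound by any c-commanding expression).
— her: object of the matrix clause; the pronoun c-commands the R-expression — coreference blocked (Principle C).

No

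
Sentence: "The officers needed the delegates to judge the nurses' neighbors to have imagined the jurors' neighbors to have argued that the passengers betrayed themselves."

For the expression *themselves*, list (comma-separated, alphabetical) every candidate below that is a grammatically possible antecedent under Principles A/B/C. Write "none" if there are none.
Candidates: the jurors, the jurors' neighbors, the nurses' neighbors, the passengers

*themselves* is a reflexive; Principle A requires it to be bound within its binding domain — the clause headed by 'betrayed'.
— the jurors: possessor inside the subject DP of the clause headed by 'argued'; does not c-command the reflexive — cannot bind it (Principle A).
— the jurors' neighbors: subject of the clause headed by 'argued'; c-commands the reflexive but lies outside its binding domain — cannot bind it (Principle A).
— the nurses' neighbors: subject of the clause headed by 'imagined'; c-commands the reflexive but lies outside its binding domain — cannot bind it (Principle A).
— the passengers: subject of the clause headed by 'betrayed'; c-commands the reflexive within its binding domain — allowed (Principle A).

the passengers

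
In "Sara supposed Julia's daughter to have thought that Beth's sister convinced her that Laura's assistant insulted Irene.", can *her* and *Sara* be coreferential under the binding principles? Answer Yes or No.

*Sara* is an R-expression; Principle C requires it to be free (not bound by any c-commanding expression).
— her: object of the clause headed by 'convinced'; the pronoun does not c-command the R-expression — coreference allowed.

Yes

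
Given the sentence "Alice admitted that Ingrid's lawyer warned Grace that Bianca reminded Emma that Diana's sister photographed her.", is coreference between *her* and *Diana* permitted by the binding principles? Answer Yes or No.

*her* is a pronoun; Principle B requires it to be free in its binding domain — the clause headed by 'photographed'.
— Diana: possessor inside the subject DP of the clause headed by 'photographed'; does not c-command the pronoun — Principle B does not apply; allowed.

Yes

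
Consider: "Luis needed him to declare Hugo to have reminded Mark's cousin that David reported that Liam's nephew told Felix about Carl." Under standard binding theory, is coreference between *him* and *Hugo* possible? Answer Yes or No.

No

*Hugo* is an R-expression; Principle C requires it to be free (not bound by any c-commanding expression).
— him: subject of the clause headed by 'declare'; the pronoun c-commands the R-expression — coreference blocked (Principle C).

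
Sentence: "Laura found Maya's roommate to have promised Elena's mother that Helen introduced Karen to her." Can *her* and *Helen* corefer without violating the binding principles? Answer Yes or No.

*Helen* is an R-expression; Principle C requires it to be free (not bound by any c-commanding expression).
— her: second object of the clause headed by 'introduced'; the R-expression locally c-commands the pronoun — coreference blocked (Principle B on the pronoun).

No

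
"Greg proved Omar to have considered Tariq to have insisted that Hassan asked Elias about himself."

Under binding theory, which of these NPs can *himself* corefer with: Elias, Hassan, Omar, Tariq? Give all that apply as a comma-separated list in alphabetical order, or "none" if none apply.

Elias, Hassan

*himself* is a reflexive; Principle A requires it to be bound within its binding domain — the clause headed by 'asked'.
— Elias: object of the clause headed by 'asked'; c-commands the reflexive within its binding domain — allowed (Principle A).
— Hassan: subject of the clause headed by 'asked'; c-commands the reflexive within its binding domain — allowed (Principle A).
— Omar: subject of the clause headed by 'considered'; c-commands the reflexive but lies outside its binding domain — cannot bind it (Principle A).
— Tariq: subject of the clause headed by 'insisted'; c-commands the reflexive but lies outside its binding domain — cannot bind it (Principle A).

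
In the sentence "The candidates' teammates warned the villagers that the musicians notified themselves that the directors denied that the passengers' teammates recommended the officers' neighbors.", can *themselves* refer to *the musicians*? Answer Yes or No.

*themselves* is a reflexive; Principle A requires it to be bound within its binding domain — the clause headed by 'notified'.
— the musicians: subject of the clause headed by 'notified'; c-commands the reflexive within its binding domain — allowed (Principle A).

Yes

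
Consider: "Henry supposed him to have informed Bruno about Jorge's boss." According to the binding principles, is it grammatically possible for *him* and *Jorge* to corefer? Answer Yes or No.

*him* is a pronoun; Principle B requires it to be free in its binding domain — the matrix clause.
— Jorge: possessor inside the second object DP of the clause headed by 'informed'; is c-commanded by the pronoun; coreference would bind this R-expression — blocked (Principle C).

No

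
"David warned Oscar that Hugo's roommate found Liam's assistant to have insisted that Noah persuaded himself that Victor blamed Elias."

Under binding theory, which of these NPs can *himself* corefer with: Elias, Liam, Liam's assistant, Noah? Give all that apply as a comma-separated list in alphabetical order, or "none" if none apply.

*himself* is a reflexive; Principle A requires it to be bound within its binding domain — the clause headed by 'persuaded'.
— Elias: object of the clause headed by 'blamed'; does not c-command the reflexive — cannot bind it (Principle A).
— Liam: possessor inside the subject DP of the clause headed by 'insisted'; does not c-command the reflexive — cannot bind it (Principle A).
— Liam's assistant: subject of the clause headed by 'insisted'; c-commands the reflexive but lies outside its binding domain — cannot bind it (Principle A).
— Noah: subject of the clause headed by 'persuaded'; c-commands the reflexive within its binding domain — allowed (Principle A).

Noah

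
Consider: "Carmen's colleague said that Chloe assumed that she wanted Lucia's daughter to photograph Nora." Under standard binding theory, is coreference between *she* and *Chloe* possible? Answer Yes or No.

*Chloe* is an R-expression; Principle C requires it to be free (not bound by any c-commanding expression).
— she: subject of the clause headed by 'wanted'; the pronoun does not c-command the R-expression — coreference allowed.

Yes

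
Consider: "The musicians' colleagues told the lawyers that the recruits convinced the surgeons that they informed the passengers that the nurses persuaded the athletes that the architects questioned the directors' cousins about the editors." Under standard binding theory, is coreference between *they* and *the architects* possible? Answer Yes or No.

*the architects* is an R-expression; Principle C requires it to be free (not bound by any c-commanding expression).
— they: subject of the clause headed by 'informed'; the pronoun c-commands the R-expression — coreference blocked (Principle C).

No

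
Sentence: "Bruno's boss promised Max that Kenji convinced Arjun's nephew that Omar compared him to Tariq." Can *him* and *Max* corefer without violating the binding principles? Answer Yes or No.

*Max* is an R-expression; Principle C requires it to be free (not bound by any c-commanding expression).
— him: object of the clause headed by 'compared'; the pronoun does not c-command the R-expression — coreference allowed.

Yes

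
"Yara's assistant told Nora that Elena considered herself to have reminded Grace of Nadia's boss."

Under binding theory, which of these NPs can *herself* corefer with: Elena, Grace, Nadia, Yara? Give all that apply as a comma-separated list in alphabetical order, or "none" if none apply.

*herself* is a reflexive; Principle A requires it to be bound within its binding domain — the clause headed by 'considered'.
— Elena: subject of the clause headed by 'considered'; c-commands the reflexive within its binding domain — allowed (Principle A).
— Grace: object of the clause headed by 'reminded'; does not c-command the reflexive — cannot bind it (Principle A).
— Nadia: possessor inside the second object DP of the clause headed by 'reminded'; does not c-command the reflexive — cannot bind it (Principle A).
— Yara: possessor inside the subject DP of the matrix clause; does not c-command the reflexive — cannot bind it (Principle A).

Elena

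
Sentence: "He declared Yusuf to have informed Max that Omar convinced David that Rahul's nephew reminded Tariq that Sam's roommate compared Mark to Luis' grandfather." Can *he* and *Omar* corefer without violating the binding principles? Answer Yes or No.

No

*Omar* is an R-expression; Principle C requires it to be free (not bound by any c-commanding expression).
— he: subject of the matrix clause; the pronoun c-commands the R-expression — coreference blocked (Principle C).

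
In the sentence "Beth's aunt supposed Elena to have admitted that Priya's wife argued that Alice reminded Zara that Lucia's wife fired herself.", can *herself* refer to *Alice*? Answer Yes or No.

*herself* is a reflexive; Principle A requires it to be bound within its binding domain — the clause headed by 'fired'.
— Alice: subject of the clause headed by 'reminded'; c-commands the reflexive but lies outside its binding domain — cannot bind it (Principle A).

No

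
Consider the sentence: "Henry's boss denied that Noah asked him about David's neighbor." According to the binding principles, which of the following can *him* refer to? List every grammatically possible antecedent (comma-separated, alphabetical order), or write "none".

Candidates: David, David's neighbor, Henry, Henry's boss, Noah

*him* is a pronoun; Principle B requires it to be free in its binding domain — the clause headed by 'asked'.
— David: possessor inside the second object DP of the clause headed by 'asked'; is c-commanded by the pronoun; coreference would bind this R-expression — blocked (Principle C).
— David's neighbor: second object of the clause headed by 'asked'; is c-commanded by the pronoun; coreference would bind this R-expression — blocked (Principle C).
— Henry: possessor inside the subject DP of the matrix clause; does not c-command the pronoun — Principle B does not apply; allowed.
— Henry's boss: subject of the matrix clause; c-commands the pronoun but lies outside its binding domain — allowed.
— Noah: subject of the clause headed by 'asked'; c-commands the pronoun within its binding domain — blocked (Principle B).

Henry, Henry's boss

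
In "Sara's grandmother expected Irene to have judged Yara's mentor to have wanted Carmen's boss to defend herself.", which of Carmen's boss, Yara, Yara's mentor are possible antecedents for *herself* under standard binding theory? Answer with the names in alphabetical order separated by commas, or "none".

*herself* is a reflexive; Principle A requires it to be bound within its binding domain — the clause headed by 'defend'.
— Carmen's boss: subject of the clause headed by 'defend'; c-commands the reflexive within its binding domain — allowed (Principle A).
— Yara: possessor inside the subject DP of the clause headed by 'wanted'; does not c-command the reflexive — cannot bind it (Principle A).
— Yara's mentor: subject of the clause headed by 'wanted'; c-commands the reflexive but lies outside its binding domain — cannot bind it (Principle A).

Carmen's boss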